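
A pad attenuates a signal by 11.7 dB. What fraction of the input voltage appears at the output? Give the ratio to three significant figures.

Voltage ratio = 10^(dB/20).
10^(-11.7/20) = 10^(-0.5850) = 0.260.

0.260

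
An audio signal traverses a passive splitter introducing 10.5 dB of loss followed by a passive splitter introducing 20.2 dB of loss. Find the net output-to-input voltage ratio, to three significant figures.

Net gain = (−10.5) + (−20.2) = -30.7 dB.
Voltage ratio = 10^(-30.7/20) = 0.0292.

0.0292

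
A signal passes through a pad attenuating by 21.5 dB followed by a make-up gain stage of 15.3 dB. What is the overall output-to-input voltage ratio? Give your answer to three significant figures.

Net gain = (−21.5) + 15.3 = -6.2 dB.
Voltage ratio = 10^(-6.2/20) = 0.490.

0.490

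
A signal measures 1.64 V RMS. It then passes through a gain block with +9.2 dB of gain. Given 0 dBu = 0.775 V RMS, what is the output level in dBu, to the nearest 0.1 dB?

Input level: 20·log₁₀(1.64/0.775) = 6.51 dBu.
Output: 6.51 + 9.2 = +15.7 dBu.

+15.7 dBu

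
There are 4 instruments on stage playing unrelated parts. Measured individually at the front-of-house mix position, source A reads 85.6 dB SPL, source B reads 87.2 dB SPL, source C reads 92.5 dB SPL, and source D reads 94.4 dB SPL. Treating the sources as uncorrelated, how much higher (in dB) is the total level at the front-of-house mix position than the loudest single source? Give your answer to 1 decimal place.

Add the sources as powers (linear), then convert back to dB:
L_total = 10·log₁₀(10^(85.6/10) + 10^(87.2/10) + 10^(92.5/10) + 10^(94.4/10)) = 97.34 dB SPL.
Excess over the loudest (94.4 dB): 97.34 − 94.4 = 2.9 dB.

2.9 dB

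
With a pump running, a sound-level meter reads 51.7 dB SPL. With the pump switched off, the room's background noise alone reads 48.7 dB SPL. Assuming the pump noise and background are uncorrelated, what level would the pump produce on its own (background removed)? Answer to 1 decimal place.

48.7 dB SPL

Background correction is a power subtraction:
L_src = 10·log₁₀(10^(51.7/10) − 10^(48.7/10)) = 10·log₁₀(73780) = 48.7 dB SPL.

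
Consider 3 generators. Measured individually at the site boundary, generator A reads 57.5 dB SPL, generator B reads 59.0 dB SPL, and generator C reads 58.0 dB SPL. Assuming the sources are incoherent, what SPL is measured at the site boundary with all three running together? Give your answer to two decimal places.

62.98 dB SPL

Incoherent sources sum as intensities:
L_total = 10·log₁₀(10^(57.5/10) + 10^(59.0/10) + 10^(58.0/10)) = 10·log₁₀(1988000) = 62.98 dB SPL.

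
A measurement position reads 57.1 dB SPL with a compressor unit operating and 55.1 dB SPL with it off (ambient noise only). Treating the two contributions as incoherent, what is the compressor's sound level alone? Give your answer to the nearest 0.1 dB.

Subtract intensities: L_src = 10·log₁₀(10^(L_total/10) − 10^(L_bg/10)).
L_src = 10·log₁₀(10^(57.1/10) − 10^(55.1/10)) = 10·log₁₀(189300) = 52.8 dB SPL.

52.8 dB SPL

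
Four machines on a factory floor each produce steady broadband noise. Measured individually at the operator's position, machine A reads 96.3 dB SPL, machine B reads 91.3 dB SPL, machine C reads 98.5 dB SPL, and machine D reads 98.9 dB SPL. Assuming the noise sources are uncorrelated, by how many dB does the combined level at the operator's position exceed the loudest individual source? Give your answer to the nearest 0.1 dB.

Incoherent sources sum as intensities:
L_total = 10·log₁₀(10^(96.3/10) + 10^(91.3/10) + 10^(98.5/10) + 10^(98.9/10)) = 103.11 dB SPL.
Excess over the loudest (98.9 dB): 103.11 − 98.9 = 4.2 dB.

4.2 dB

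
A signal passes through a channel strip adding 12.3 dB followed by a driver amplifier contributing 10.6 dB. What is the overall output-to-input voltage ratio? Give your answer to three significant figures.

Net gain = 12.3 + 10.6 = 22.9 dB.
Voltage ratio = 10^(22.9/20) = 14.0.

14.0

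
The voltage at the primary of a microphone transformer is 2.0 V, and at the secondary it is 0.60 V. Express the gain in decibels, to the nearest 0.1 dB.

-10.5 dB

Voltage ratio → dB uses the 20·log₁₀ form:
20·log₁₀(0.60/2.0) = 20·log₁₀(0.3000) = -10.5 dB.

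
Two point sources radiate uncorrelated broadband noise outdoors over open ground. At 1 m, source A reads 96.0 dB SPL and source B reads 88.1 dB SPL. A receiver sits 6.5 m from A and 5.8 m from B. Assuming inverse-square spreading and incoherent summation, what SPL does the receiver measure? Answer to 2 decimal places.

80.55 dB SPL

At the listener: L_A = 96.0 − 20·log₁₀(6.5) = 79.742 dB; L_B = 88.1 − 20·log₁₀(5.8) = 72.831 dB.
Combined: 10·log₁₀(10^(79.742/10)+10^(72.831/10)) = 80.55 dB SPL.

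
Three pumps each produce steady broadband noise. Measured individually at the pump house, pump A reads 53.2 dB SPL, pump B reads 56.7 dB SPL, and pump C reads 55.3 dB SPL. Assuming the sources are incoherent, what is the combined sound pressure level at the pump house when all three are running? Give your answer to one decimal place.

Uncorrelated sources add in intensity (power), not in dB.
L_total = 10·log₁₀(10^(53.2/10) + 10^(56.7/10) + 10^(55.3/10)) = 10·log₁₀(1016000) = 60.1 dB SPL.

60.1 dB SPL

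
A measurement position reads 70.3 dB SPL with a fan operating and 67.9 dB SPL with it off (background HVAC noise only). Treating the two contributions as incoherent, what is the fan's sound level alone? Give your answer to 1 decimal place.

Background correction is a power subtraction:
L_src = 10·log₁₀(10^(70.3/10) − 10^(67.9/10)) = 10·log₁₀(4549000) = 66.6 dB SPL.

66.6 dB SPL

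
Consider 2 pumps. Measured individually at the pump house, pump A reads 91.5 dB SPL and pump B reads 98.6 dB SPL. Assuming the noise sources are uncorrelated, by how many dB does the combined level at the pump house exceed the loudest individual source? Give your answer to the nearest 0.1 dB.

0.8 dB

Uncorrelated sources add in intensity (power), not in dB.
L_total = 10·log₁₀(10^(91.5/10) + 10^(98.6/10)) = 99.37 dB SPL.
Excess over the loudest (98.6 dB): 99.37 − 98.6 = 0.8 dB.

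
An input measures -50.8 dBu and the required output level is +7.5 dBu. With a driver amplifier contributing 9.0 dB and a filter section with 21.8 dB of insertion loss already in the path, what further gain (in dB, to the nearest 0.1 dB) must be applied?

71.1 dB

The required make-up gain is the shortfall in the dB sum.
G = +7.5 − (-50.8) − 9.0 + 21.8 = 71.1 dB.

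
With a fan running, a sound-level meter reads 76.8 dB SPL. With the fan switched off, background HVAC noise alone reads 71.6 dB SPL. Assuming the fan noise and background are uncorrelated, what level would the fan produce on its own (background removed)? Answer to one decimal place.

Background correction is a power subtraction:
L_src = 10·log₁₀(10^(76.8/10) − 10^(71.6/10)) = 10·log₁₀(33410000) = 75.2 dB SPL.

75.2 dB SPL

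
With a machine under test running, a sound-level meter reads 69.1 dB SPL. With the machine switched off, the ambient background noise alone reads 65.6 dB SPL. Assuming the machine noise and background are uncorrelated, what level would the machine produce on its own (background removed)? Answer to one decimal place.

Background correction is a power subtraction:
L_src = 10·log₁₀(10^(69.1/10) − 10^(65.6/10)) = 10·log₁₀(4498000) = 66.5 dB SPL.

66.5 dB SPL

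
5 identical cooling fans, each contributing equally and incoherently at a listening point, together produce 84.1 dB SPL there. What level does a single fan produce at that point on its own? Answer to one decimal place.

77.1 dB SPL

5 equal incoherent sources add 10·log₁₀(5) = 6.99 dB over one source.
L_one = 84.1 − 6.99 = 77.1 dB SPL.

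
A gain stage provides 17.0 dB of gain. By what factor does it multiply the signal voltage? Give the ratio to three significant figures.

7.08

Voltage ratio = 10^(dB/20).
10^(17.0/20) = 10^(0.8500) = 7.08.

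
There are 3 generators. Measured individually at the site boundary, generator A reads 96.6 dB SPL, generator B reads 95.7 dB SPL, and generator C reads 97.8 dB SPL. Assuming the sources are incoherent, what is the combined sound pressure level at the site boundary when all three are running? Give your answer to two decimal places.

101.56 dB SPL

Add the sources as powers (linear), then convert back to dB:
L_total = 10·log₁₀(10^(96.6/10) + 10^(95.7/10) + 10^(97.8/10)) = 10·log₁₀(14312000000) = 101.56 dB SPL.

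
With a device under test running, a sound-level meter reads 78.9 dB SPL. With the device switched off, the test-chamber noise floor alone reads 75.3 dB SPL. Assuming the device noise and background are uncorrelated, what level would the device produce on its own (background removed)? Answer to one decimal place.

76.4 dB SPL

Remove the background by subtracting linear intensities:
L_src = 10·log₁₀(10^(78.9/10) − 10^(75.3/10)) = 10·log₁₀(43740000) = 76.4 dB SPL.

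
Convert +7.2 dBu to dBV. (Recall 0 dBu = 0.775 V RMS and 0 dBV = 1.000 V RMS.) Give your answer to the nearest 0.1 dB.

+5.0 dBV

The offset between the scales is 20·log₁₀(0.775/1.000) = −2.214 dB.
So dBV = +7.2 − 2.214 = +5.0 dBV.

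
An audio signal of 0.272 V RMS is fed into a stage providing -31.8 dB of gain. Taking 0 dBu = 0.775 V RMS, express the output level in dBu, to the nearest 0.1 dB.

Input level: 20·log₁₀(0.272/0.775) = -9.09 dBu.
Output: -9.09 − 31.8 = -40.9 dBu.

-40.9 dBu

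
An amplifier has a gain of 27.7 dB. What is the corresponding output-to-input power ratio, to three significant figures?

Power ratio = 10^(dB/10).
10^(27.7/10) = 10^(2.770) = 589.

589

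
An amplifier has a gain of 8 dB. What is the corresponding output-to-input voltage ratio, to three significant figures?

Voltage ratio = 10^(dB/20).
10^(8/20) = 10^(0.4000) = 2.51.

2.51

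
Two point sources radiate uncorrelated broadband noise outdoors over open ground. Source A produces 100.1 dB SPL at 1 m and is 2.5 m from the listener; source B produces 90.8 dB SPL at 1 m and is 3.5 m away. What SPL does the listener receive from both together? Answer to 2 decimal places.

92.39 dB SPL

At the listener: L_A = 100.1 − 20·log₁₀(2.5) = 92.141 dB; L_B = 90.8 − 20·log₁₀(3.5) = 79.919 dB.
Combined: 10·log₁₀(10^(92.141/10)+10^(79.919/10)) = 92.39 dB SPL.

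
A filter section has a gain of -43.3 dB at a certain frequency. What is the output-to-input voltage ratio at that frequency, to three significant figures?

0.00684

Voltage ratio = 10^(dB/20).
10^(-43.3/20) = 10^(-2.165) = 0.00684.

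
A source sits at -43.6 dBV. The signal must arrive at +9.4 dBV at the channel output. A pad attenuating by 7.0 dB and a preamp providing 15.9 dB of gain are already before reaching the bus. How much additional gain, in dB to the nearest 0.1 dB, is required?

44.1 dB

The required make-up gain is the shortfall in the dB sum.
G = +9.4 − (-43.6) + 7.0 − 15.9 = 44.1 dB.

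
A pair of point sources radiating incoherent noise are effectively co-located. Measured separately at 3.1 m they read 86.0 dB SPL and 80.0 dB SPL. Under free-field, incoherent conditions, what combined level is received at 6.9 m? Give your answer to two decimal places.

80.02 dB SPL

Combined at 3.1 m: 10·log₁₀(10^(86.0/10)+10^(80.0/10)) = 86.973 dB SPL.
Then apply −20·log₁₀(6.9/3.1) = -6.950 dB → 80.02 dB SPL.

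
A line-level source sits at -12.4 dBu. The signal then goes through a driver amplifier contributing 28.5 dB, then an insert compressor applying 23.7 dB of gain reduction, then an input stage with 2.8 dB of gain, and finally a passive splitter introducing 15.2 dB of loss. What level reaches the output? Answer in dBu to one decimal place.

Gain stages sum in dB:
-12.4 + 28.5 − 23.7 + 2.8 − 15.2 = -20.0 dBu.

-20.0 dBu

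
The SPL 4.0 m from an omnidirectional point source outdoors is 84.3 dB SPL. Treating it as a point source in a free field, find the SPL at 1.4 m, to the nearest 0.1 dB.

93.4 dB SPL

Inverse-square spreading gives ΔL = −20·log₁₀(d₂/d₁).
ΔL = −20·log₁₀(1.4/4.0) = 9.12 dB, so L₂ = 84.3 + (9.12) = 93.4 dB SPL.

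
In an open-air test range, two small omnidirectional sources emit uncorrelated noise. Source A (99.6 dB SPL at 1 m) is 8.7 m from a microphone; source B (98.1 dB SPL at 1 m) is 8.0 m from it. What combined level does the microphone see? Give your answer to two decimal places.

83.45 dB SPL

At the listener: L_A = 99.6 − 20·log₁₀(8.7) = 80.810 dB; L_B = 98.1 − 20·log₁₀(8.0) = 80.038 dB.
Combined: 10·log₁₀(10^(80.810/10)+10^(80.038/10)) = 83.45 dB SPL.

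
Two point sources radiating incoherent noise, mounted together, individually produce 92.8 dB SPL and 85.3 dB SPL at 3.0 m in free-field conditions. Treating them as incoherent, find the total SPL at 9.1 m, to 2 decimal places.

83.87 dB SPL

Combined at 3.0 m: 10·log₁₀(10^(92.8/10)+10^(85.3/10)) = 93.511 dB SPL.
Then apply −20·log₁₀(9.1/3.0) = -9.638 dB → 83.87 dB SPL.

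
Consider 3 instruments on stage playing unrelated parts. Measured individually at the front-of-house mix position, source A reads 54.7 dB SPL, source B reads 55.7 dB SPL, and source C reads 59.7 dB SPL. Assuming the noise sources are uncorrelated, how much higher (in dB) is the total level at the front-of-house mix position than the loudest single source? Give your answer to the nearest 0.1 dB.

Incoherent sources sum as intensities:
L_total = 10·log₁₀(10^(54.7/10) + 10^(55.7/10) + 10^(59.7/10)) = 62.04 dB SPL.
Excess over the loudest (59.7 dB): 62.04 − 59.7 = 2.3 dB.

2.3 dB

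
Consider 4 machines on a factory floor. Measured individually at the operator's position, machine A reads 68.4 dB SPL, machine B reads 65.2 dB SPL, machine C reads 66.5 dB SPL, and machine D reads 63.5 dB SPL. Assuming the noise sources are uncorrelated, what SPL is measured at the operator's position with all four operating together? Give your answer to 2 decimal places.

Incoherent sources sum as intensities:
L_total = 10·log₁₀(10^(68.4/10) + 10^(65.2/10) + 10^(66.5/10) + 10^(63.5/10)) = 10·log₁₀(16940000) = 72.29 dB SPL.

72.29 dB SPL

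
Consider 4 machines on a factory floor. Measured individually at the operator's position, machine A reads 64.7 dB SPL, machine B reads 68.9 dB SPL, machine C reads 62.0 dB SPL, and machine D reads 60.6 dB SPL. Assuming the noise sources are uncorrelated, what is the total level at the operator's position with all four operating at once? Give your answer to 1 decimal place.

Uncorrelated sources add in intensity (power), not in dB.
L_total = 10·log₁₀(10^(64.7/10) + 10^(68.9/10) + 10^(62.0/10) + 10^(60.6/10)) = 10·log₁₀(13450000) = 71.3 dB SPL.

71.3 dB SPL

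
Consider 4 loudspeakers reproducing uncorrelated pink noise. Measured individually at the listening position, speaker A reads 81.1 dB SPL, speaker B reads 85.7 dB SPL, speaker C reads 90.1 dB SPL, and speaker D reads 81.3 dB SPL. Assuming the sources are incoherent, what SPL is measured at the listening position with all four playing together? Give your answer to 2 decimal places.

92.20 dB SPL

Incoherent sources sum as intensities:
L_total = 10·log₁₀(10^(81.1/10) + 10^(85.7/10) + 10^(90.1/10) + 10^(81.3/10)) = 10·log₁₀(1659000000) = 92.20 dB SPL.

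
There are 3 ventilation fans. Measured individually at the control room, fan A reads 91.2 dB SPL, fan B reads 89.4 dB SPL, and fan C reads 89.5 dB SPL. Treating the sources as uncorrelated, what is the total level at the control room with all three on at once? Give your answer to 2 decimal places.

94.89 dB SPL

Incoherent sources sum as intensities:
L_total = 10·log₁₀(10^(91.2/10) + 10^(89.4/10) + 10^(89.5/10)) = 10·log₁₀(3080000000) = 94.89 dB SPL.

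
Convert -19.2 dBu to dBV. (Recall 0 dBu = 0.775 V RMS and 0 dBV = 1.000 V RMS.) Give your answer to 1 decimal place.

-21.4 dBV

The offset between the scales is 20·log₁₀(0.775/1.000) = −2.214 dB.
So dBV = -19.2 − 2.214 = -21.4 dBV.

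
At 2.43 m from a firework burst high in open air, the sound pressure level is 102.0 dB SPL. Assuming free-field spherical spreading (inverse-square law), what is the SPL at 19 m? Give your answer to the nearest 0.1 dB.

84.1 dB SPL

Free-field point source: level drops by 20·log₁₀ of the distance ratio.
ΔL = −20·log₁₀(19/2.43) = -17.86 dB, so L₂ = 102.0 + (-17.86) = 84.1 dB SPL.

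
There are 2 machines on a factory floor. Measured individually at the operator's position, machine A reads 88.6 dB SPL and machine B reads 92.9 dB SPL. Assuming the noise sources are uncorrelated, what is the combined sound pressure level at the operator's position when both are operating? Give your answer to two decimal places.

Uncorrelated sources add in intensity (power), not in dB.
L_total = 10·log₁₀(10^(88.6/10) + 10^(92.9/10)) = 10·log₁₀(2674000000) = 94.27 dB SPL.

94.27 dB SPL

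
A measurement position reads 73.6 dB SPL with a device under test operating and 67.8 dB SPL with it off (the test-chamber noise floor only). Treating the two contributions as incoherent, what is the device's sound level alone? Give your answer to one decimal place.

72.3 dB SPL

Remove the background by subtracting linear intensities:
L_src = 10·log₁₀(10^(73.6/10) − 10^(67.8/10)) = 10·log₁₀(16880000) = 72.3 dB SPL.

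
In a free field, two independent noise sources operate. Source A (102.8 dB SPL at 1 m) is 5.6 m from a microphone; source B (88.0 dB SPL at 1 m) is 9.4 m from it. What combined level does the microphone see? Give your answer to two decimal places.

At the listener: L_A = 102.8 − 20·log₁₀(5.6) = 87.836 dB; L_B = 88.0 − 20·log₁₀(9.4) = 68.537 dB.
Combined: 10·log₁₀(10^(87.836/10)+10^(68.537/10)) = 87.89 dB SPL.

87.89 dB SPL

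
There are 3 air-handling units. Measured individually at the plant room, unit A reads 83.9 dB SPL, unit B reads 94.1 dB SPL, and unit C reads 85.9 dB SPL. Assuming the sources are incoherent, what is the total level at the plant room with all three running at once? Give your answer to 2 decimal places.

95.06 dB SPL

Incoherent sources sum as intensities:
L_total = 10·log₁₀(10^(83.9/10) + 10^(94.1/10) + 10^(85.9/10)) = 10·log₁₀(3205000000) = 95.06 dB SPL.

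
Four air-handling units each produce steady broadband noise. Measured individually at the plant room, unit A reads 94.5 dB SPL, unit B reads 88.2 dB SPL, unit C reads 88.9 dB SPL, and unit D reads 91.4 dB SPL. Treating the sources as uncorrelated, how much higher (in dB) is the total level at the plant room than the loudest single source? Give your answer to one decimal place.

Incoherent sources sum as intensities:
L_total = 10·log₁₀(10^(94.5/10) + 10^(88.2/10) + 10^(88.9/10) + 10^(91.4/10)) = 97.51 dB SPL.
Excess over the loudest (94.5 dB): 97.51 − 94.5 = 3.0 dB.

3.0 dB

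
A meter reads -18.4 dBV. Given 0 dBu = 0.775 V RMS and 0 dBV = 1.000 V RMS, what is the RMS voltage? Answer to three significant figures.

V = 1.000 V × 10^(-18.4/20).
= 1.000 × 0.1202 = 0.120 V.

0.120 V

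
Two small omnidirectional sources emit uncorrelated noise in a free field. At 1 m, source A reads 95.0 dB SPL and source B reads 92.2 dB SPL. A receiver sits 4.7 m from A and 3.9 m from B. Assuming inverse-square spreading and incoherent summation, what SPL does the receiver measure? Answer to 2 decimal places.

At the listener: L_A = 95.0 − 20·log₁₀(4.7) = 81.558 dB; L_B = 92.2 − 20·log₁₀(3.9) = 80.379 dB.
Combined: 10·log₁₀(10^(81.558/10)+10^(80.379/10)) = 84.02 dB SPL.

84.02 dB SPL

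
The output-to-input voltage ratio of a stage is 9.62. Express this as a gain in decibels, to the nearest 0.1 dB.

Voltage ratio → dB uses the 20·log₁₀ form:
20·log₁₀(9.62) = 19.7 dB.

19.7 dB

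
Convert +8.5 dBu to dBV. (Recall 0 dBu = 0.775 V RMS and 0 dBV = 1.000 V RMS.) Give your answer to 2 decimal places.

+6.29 dBV

The offset between the scales is 20·log₁₀(0.775/1.000) = −2.214 dB.
So dBV = +8.5 − 2.214 = +6.29 dBV.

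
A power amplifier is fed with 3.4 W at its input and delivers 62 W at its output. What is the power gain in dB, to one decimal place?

Power is a power quantity, so gain = 10·log₁₀(P_out/P_in).
10·log₁₀(62/3.4) = 10·log₁₀(18.24) = 12.6 dB.

12.6 dB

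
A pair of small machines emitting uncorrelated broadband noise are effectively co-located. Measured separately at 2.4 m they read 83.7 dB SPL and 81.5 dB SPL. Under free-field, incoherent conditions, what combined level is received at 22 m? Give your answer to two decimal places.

66.50 dB SPL

Combined at 2.4 m: 10·log₁₀(10^(83.7/10)+10^(81.5/10)) = 85.748 dB SPL.
Then apply −20·log₁₀(22/2.4) = -19.244 dB → 66.50 dB SPL.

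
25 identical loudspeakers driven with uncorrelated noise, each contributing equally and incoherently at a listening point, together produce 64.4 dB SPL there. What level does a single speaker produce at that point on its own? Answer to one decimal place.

25 equal incoherent sources add 10·log₁₀(25) = 13.98 dB over one source.
L_one = 64.4 − 13.98 = 50.4 dB SPL.

50.4 dB SPL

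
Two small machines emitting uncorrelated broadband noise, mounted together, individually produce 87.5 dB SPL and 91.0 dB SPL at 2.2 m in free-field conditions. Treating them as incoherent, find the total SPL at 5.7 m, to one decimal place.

Combined at 2.2 m: 10·log₁₀(10^(87.5/10)+10^(91.0/10)) = 92.60 dB SPL.
Then apply −20·log₁₀(5.7/2.2) = -8.27 dB → 84.3 dB SPL.

84.3 dB SPL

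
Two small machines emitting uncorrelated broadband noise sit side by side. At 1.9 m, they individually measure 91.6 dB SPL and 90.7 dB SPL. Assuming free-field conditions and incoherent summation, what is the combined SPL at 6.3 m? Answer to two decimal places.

Combined at 1.9 m: 10·log₁₀(10^(91.6/10)+10^(90.7/10)) = 94.184 dB SPL.
Then apply −20·log₁₀(6.3/1.9) = -10.412 dB → 83.77 dB SPL.

83.77 dB SPL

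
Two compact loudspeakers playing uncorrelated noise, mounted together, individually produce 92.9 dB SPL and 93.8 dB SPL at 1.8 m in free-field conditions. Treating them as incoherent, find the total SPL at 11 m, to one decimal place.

80.7 dB SPL

Combined at 1.8 m: 10·log₁₀(10^(92.9/10)+10^(93.8/10)) = 96.38 dB SPL.
Then apply −20·log₁₀(11/1.8) = -15.72 dB → 80.7 dB SPL.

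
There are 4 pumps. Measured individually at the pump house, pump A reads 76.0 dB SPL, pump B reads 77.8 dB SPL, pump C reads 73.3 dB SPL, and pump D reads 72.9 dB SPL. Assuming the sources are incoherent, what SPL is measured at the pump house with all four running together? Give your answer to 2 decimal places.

Incoherent sources sum as intensities:
L_total = 10·log₁₀(10^(76.0/10) + 10^(77.8/10) + 10^(73.3/10) + 10^(72.9/10)) = 10·log₁₀(140900000) = 81.49 dB SPL.

81.49 dB SPL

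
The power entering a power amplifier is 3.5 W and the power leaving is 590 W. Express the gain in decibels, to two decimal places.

22.27 dB

For a power ratio, dB = 10·log₁₀(P₂/P₁).
10·log₁₀(590/3.5) = 10·log₁₀(168.6) = 22.27 dB.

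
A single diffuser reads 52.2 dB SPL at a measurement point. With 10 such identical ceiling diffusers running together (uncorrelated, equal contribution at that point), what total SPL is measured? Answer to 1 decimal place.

10 equal incoherent sources raise the level by 10·log₁₀(10) = 10.00 dB.
L_total = 52.2 + 10.00 = 62.2 dB SPL.

62.2 dB SPL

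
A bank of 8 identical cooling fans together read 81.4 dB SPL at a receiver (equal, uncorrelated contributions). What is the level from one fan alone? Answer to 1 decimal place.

8 equal incoherent sources add 10·log₁₀(8) = 9.03 dB over one source.
L_one = 81.4 − 9.03 = 72.4 dB SPL.

72.4 dB SPL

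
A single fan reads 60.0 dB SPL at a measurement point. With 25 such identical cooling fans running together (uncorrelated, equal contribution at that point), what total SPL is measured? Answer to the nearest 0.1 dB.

74.0 dB SPL

25 equal incoherent sources raise the level by 10·log₁₀(25) = 13.98 dB.
L_total = 60.0 + 13.98 = 74.0 dB SPL.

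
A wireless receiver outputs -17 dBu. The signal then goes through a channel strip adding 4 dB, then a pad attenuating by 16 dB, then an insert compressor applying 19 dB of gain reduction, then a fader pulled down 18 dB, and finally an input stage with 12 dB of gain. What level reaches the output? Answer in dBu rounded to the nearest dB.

-54 dBu

Cascaded gains and losses add directly in dB.
-17 + 4 − 16 − 19 − 18 + 12 = -54 dBu.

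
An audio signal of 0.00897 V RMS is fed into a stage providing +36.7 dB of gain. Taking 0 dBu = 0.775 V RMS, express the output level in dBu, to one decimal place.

-2.0 dBu

Input level: 20·log₁₀(0.00897/0.775) = -38.73 dBu.
Output: -38.73 + 36.7 = -2.0 dBu.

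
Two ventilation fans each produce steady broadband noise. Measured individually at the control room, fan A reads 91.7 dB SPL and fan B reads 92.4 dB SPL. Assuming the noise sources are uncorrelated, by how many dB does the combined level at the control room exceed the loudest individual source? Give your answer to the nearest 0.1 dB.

2.7 dB

Incoherent sources sum as intensities:
L_total = 10·log₁₀(10^(91.7/10) + 10^(92.4/10)) = 95.07 dB SPL.
Excess over the loudest (92.4 dB): 95.07 − 92.4 = 2.7 dB.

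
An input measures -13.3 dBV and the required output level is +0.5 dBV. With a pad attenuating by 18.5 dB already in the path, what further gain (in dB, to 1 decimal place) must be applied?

32.3 dB

The required make-up gain is the shortfall in the dB sum.
G = +0.5 − (-13.3) + 18.5 = 32.3 dB.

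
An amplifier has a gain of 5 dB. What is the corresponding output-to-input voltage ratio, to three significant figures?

Voltage ratio = 10^(dB/20).
10^(5/20) = 10^(0.2500) = 1.78.

1.78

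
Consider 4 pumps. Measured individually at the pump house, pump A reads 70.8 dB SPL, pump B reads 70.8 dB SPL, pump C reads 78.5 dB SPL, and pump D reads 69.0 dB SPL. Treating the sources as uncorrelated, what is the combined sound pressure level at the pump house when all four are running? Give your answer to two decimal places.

80.12 dB SPL

Uncorrelated sources add in intensity (power), not in dB.
L_total = 10·log₁₀(10^(70.8/10) + 10^(70.8/10) + 10^(78.5/10) + 10^(69.0/10)) = 10·log₁₀(102800000) = 80.12 dB SPL.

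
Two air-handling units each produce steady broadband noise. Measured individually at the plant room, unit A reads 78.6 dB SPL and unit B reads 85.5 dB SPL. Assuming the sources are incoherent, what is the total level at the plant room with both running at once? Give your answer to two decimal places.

Incoherent sources sum as intensities:
L_total = 10·log₁₀(10^(78.6/10) + 10^(85.5/10)) = 10·log₁₀(427300000) = 86.31 dB SPL.

86.31 dB SPL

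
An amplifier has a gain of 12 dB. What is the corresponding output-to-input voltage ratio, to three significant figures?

3.98

Voltage ratio = 10^(dB/20).
10^(12/20) = 10^(0.6000) = 3.98.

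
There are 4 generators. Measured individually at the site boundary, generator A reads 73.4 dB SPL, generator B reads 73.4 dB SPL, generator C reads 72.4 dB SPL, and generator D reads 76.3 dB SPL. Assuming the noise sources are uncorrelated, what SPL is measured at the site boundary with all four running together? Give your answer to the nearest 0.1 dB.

Uncorrelated sources add in intensity (power), not in dB.
L_total = 10·log₁₀(10^(73.4/10) + 10^(73.4/10) + 10^(72.4/10) + 10^(76.3/10)) = 10·log₁₀(103800000) = 80.2 dB SPL.

80.2 dB SPL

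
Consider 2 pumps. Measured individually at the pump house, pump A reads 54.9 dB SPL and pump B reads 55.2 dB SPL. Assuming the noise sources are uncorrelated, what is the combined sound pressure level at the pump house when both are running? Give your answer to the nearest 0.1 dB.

58.1 dB SPL

Uncorrelated sources add in intensity (power), not in dB.
L_total = 10·log₁₀(10^(54.9/10) + 10^(55.2/10)) = 10·log₁₀(640200) = 58.1 dB SPL.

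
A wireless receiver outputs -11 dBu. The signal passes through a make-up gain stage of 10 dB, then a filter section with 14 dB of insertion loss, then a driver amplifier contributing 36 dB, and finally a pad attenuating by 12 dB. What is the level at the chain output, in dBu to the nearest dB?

+9 dBu

Cascaded gains and losses add directly in dB.
-11 + 10 − 14 + 36 − 12 = +9 dBu.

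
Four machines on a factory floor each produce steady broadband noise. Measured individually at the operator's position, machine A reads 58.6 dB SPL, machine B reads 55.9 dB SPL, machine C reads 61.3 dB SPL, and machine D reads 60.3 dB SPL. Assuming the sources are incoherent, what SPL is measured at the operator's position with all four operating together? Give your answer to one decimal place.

Incoherent sources sum as intensities:
L_total = 10·log₁₀(10^(58.6/10) + 10^(55.9/10) + 10^(61.3/10) + 10^(60.3/10)) = 10·log₁₀(3534000) = 65.5 dB SPL.

65.5 dB SPL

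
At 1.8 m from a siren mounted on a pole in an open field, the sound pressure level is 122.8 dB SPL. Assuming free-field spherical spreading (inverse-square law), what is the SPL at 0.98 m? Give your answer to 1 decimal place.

128.1 dB SPL

Free-field point source: level drops by 20·log₁₀ of the distance ratio.
ΔL = −20·log₁₀(0.98/1.8) = 5.28 dB, so L₂ = 122.8 + (5.28) = 128.1 dB SPL.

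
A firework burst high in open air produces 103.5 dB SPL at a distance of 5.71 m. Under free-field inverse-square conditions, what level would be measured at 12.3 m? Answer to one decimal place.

Inverse-square spreading gives ΔL = −20·log₁₀(d₂/d₁).
ΔL = −20·log₁₀(12.3/5.71) = -6.67 dB, so L₂ = 103.5 + (-6.67) = 96.8 dB SPL.

96.8 dB SPL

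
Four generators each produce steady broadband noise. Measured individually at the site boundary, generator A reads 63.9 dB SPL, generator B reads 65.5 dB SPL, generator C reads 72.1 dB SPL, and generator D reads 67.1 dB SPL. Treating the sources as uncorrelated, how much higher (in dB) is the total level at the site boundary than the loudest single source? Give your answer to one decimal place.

Uncorrelated sources add in intensity (power), not in dB.
L_total = 10·log₁₀(10^(63.9/10) + 10^(65.5/10) + 10^(72.1/10) + 10^(67.1/10)) = 74.37 dB SPL.
Excess over the loudest (72.1 dB): 74.37 − 72.1 = 2.3 dB.

2.3 dB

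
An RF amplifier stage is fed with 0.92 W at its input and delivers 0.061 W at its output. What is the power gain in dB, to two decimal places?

Power is a power quantity, so gain = 10·log₁₀(P_out/P_in).
10·log₁₀(0.061/0.92) = 10·log₁₀(0.06630) = -11.78 dB.

-11.78 dB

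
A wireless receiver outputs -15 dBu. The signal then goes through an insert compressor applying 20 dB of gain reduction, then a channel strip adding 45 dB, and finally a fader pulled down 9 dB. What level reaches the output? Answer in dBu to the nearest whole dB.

In dB, series stages simply add:
-15 − 20 + 45 − 9 = +1 dBu.

+1 dBu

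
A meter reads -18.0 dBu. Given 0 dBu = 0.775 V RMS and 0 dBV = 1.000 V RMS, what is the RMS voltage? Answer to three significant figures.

V = 0.775 V × 10^(-18.0/20).
= 0.775 × 0.1259 = 0.0976 V.

0.0976 V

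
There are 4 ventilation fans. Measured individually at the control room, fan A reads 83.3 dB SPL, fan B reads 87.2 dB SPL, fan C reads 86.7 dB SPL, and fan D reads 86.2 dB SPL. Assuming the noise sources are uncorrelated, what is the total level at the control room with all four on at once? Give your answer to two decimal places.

92.10 dB SPL

Add the sources as powers (linear), then convert back to dB:
L_total = 10·log₁₀(10^(83.3/10) + 10^(87.2/10) + 10^(86.7/10) + 10^(86.2/10)) = 10·log₁₀(1623000000) = 92.10 dB SPL.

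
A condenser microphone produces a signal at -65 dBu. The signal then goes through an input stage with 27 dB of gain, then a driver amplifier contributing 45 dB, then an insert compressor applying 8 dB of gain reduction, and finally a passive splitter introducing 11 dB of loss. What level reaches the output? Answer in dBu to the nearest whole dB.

Gain stages sum in dB:
-65 + 27 + 45 − 8 − 11 = -12 dBu.

-12 dBu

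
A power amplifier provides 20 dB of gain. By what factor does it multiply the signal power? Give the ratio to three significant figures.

100

Power ratio = 10^(dB/10).
10^(20/10) = 10^(2.000) = 100.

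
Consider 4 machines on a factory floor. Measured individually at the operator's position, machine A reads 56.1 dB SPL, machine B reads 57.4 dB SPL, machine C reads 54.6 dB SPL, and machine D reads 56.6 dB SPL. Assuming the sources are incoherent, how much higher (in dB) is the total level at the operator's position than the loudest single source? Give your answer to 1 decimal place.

Add the sources as powers (linear), then convert back to dB:
L_total = 10·log₁₀(10^(56.1/10) + 10^(57.4/10) + 10^(54.6/10) + 10^(56.6/10)) = 62.31 dB SPL.
Excess over the loudest (57.4 dB): 62.31 − 57.4 = 4.9 dB.

4.9 dB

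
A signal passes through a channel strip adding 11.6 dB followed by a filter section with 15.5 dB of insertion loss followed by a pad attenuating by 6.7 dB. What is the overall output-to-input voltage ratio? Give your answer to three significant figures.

0.295

Net gain = 11.6 + (−15.5) + (−6.7) = -10.6 dB.
Voltage ratio = 10^(-10.6/20) = 0.295.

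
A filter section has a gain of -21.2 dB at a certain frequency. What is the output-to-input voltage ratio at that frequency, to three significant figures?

0.0871

Voltage ratio = 10^(dB/20).
10^(-21.2/20) = 10^(-1.060) = 0.0871.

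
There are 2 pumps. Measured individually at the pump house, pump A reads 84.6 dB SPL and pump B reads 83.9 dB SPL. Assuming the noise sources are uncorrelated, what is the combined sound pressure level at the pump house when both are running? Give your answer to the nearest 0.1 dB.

Uncorrelated sources add in intensity (power), not in dB.
L_total = 10·log₁₀(10^(84.6/10) + 10^(83.9/10)) = 10·log₁₀(533900000) = 87.3 dB SPL.

87.3 dB SPL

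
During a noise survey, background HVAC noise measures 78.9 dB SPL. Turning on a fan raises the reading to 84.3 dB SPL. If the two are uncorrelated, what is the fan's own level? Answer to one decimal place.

82.8 dB SPL

Subtract intensities: L_src = 10·log₁₀(10^(L_total/10) − 10^(L_bg/10)).
L_src = 10·log₁₀(10^(84.3/10) − 10^(78.9/10)) = 10·log₁₀(191500000) = 82.8 dB SPL.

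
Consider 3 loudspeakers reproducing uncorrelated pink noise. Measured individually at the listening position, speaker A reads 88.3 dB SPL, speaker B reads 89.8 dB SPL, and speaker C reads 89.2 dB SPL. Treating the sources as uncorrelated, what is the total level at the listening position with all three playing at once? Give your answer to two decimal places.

Add the sources as powers (linear), then convert back to dB:
L_total = 10·log₁₀(10^(88.3/10) + 10^(89.8/10) + 10^(89.2/10)) = 10·log₁₀(2463000000) = 93.91 dB SPL.

93.91 dB SPL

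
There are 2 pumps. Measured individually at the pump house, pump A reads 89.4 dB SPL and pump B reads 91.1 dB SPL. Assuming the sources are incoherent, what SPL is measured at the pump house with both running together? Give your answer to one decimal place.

Add the sources as powers (linear), then convert back to dB:
L_total = 10·log₁₀(10^(89.4/10) + 10^(91.1/10)) = 10·log₁₀(2159000000) = 93.3 dB SPL.

93.3 dB SPL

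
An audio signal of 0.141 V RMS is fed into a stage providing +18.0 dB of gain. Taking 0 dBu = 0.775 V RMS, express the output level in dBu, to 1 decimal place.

Input level: 20·log₁₀(0.141/0.775) = -14.80 dBu.
Output: -14.80 + 18.0 = +3.2 dBu.

+3.2 dBu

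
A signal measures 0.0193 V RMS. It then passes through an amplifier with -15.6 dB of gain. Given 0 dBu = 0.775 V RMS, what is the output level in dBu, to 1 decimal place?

Input level: 20·log₁₀(0.0193/0.775) = -32.07 dBu.
Output: -32.07 − 15.6 = -47.7 dBu.

-47.7 dBu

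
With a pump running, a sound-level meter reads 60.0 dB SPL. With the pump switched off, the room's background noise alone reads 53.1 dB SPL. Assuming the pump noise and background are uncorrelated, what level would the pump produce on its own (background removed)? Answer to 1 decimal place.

59.0 dB SPL

Subtract intensities: L_src = 10·log₁₀(10^(L_total/10) − 10^(L_bg/10)).
L_src = 10·log₁₀(10^(60.0/10) − 10^(53.1/10)) = 10·log₁₀(795800) = 59.0 dB SPL.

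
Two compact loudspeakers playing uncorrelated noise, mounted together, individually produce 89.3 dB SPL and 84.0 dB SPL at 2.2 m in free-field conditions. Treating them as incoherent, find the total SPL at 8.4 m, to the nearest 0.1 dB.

78.8 dB SPL

Combined at 2.2 m: 10·log₁₀(10^(89.3/10)+10^(84.0/10)) = 90.42 dB SPL.
Then apply −20·log₁₀(8.4/2.2) = -11.64 dB → 78.8 dB SPL.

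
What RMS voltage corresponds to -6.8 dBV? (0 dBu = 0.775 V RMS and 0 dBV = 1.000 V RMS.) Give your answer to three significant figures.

0.457 V

V = 1.000 V × 10^(-6.8/20).
= 1.000 × 0.4571 = 0.457 V.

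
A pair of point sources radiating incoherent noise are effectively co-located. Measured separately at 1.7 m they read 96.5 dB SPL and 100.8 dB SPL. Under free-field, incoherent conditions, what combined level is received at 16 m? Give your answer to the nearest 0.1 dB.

82.7 dB SPL

Combined at 1.7 m: 10·log₁₀(10^(96.5/10)+10^(100.8/10)) = 102.17 dB SPL.
Then apply −20·log₁₀(16/1.7) = -19.47 dB → 82.7 dB SPL.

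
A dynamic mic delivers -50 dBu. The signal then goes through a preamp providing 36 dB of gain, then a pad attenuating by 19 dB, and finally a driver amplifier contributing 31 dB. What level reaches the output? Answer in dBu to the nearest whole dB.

-2 dBu

Cascaded gains and losses add directly in dB.
-50 + 36 − 19 + 31 = -2 dBu.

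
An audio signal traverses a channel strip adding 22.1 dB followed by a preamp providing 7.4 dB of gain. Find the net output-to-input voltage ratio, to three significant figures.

29.9

Net gain = 22.1 + 7.4 = 29.5 dB.
Voltage ratio = 10^(29.5/20) = 29.9.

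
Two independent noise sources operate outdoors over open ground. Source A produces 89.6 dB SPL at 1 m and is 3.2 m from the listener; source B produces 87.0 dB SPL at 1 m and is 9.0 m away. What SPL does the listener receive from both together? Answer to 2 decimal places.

79.79 dB SPL

At the listener: L_A = 89.6 − 20·log₁₀(3.2) = 79.497 dB; L_B = 87.0 − 20·log₁₀(9.0) = 67.915 dB.
Combined: 10·log₁₀(10^(79.497/10)+10^(67.915/10)) = 79.79 dB SPL.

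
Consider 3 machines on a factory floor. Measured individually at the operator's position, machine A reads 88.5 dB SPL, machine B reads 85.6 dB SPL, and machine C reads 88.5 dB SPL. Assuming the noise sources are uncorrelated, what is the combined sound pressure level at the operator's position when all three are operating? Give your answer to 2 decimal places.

Add the sources as powers (linear), then convert back to dB:
L_total = 10·log₁₀(10^(88.5/10) + 10^(85.6/10) + 10^(88.5/10)) = 10·log₁₀(1779000000) = 92.50 dB SPL.

92.50 dB SPL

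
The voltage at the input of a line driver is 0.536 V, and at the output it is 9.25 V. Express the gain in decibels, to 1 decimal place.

24.7 dB

For a voltage ratio, dB = 20·log₁₀(V₂/V₁).
20·log₁₀(9.25/0.536) = 20·log₁₀(17.26) = 24.7 dB.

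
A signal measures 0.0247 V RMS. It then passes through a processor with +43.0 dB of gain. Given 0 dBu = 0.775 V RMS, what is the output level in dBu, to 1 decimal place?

+13.1 dBu

Input level: 20·log₁₀(0.0247/0.775) = -29.93 dBu.
Output: -29.93 + 43.0 = +13.1 dBu.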